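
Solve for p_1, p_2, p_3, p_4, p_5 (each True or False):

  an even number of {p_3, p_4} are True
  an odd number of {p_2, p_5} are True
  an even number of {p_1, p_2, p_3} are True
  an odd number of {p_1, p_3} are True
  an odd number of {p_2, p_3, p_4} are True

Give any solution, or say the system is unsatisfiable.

p_1: False, p_2: True, p_3: True, p_4: True, p_5: False

{p_3, p_4}: 2 true → even ✓
{p_2, p_5}: 1 true → odd ✓
{p_1, p_2, p_3}: 2 true → even ✓
{p_1, p_3}: 1 true → odd ✓
{p_2, p_3, p_4}: 3 true → odd ✓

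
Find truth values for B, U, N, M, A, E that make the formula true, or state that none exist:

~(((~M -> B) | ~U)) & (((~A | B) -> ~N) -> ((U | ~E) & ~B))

B = False, U = True, N = True, M = False, A = True, E = False

  ~(((~M -> B) | ~U)) = True
    (~M -> B) | ~U = False
      ~M -> B = False
        ~M = True
      ~U = False
  ((~A | B) -> ~N) -> ((U | ~E) & ~B) = True
    (~A | B) -> ~N = True
      ~A | B = False
        ~A = False
      ~N = False
    (U | ~E) & ~B = True
      U | ~E = True
        ~E = True
      ~B = True
Both conjuncts True, so the formula holds.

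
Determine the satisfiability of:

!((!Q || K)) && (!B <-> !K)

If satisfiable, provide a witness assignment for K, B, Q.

K=F, B=F, Q=T

  !((!Q || K)) = True
    !Q || K = False
      !Q = False
  !B <-> !K = True
    !B = True
    !K = True
Both conjuncts True, so the formula holds.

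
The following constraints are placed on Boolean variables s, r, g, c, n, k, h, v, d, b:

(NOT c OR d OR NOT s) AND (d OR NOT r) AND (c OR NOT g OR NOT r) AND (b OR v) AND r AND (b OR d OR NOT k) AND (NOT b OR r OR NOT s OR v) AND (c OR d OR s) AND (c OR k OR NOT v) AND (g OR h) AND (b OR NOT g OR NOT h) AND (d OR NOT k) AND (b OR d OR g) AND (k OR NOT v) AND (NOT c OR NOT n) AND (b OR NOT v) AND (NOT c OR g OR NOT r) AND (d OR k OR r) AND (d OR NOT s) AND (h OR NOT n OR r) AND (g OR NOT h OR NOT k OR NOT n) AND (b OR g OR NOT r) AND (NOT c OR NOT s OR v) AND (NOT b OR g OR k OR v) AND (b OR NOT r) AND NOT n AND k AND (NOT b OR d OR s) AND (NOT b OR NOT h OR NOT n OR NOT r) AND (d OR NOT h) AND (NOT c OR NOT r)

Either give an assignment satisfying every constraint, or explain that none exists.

s = True, r = True, g = False, c = False, n = False, k = True, h = True, v = False, d = True, b = True

Unit clause (r) forces r = True.
In (b OR NOT r) only b is left, so b = True.
Unit clause (NOT n) forces n = False.
Unit clause (k) forces k = True.
In (NOT c OR NOT r) only NOT c is left, so c = False.
In (d OR NOT r) only d is left, so d = True.
In (c OR NOT g OR NOT r) only NOT g is left, so g = False.
In (g OR h) only h is left, so h = True.
Set s = True.
Set v = False.
All clauses satisfied.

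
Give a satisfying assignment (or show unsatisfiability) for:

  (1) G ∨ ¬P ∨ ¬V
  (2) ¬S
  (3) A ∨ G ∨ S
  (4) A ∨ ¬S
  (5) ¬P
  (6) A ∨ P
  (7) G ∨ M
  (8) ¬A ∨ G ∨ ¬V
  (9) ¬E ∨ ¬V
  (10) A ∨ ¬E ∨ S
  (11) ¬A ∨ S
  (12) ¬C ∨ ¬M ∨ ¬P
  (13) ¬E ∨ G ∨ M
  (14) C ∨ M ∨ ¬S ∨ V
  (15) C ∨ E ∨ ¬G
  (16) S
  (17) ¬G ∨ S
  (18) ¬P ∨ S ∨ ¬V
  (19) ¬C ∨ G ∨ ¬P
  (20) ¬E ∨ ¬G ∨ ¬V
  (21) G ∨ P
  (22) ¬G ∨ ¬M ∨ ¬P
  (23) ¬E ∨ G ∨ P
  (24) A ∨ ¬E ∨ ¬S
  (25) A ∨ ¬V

Unsatisfiable

Case S = True:
  Clause (¬S) is falsified — contradiction.
Case S = False:
  Clause (S) is falsified — contradiction.
Both cases fail, so the formula is unsatisfiable.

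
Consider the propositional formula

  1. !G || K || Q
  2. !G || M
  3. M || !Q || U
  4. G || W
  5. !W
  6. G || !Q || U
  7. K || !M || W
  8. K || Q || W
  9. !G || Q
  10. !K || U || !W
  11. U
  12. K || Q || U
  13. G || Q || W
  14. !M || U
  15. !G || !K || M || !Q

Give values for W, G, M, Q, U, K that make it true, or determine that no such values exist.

Unit clause (!W) forces W = False.
Unit clause (U) forces U = True.
In (G || W) only G is left, so G = True.
In (!G || Q) only Q is left, so Q = True.
In (!G || M) only M is left, so M = True.
In (K || !M || W) only K is left, so K = True.
All clauses satisfied.

W=F, G=T, M=T, Q=T, U=T, K=T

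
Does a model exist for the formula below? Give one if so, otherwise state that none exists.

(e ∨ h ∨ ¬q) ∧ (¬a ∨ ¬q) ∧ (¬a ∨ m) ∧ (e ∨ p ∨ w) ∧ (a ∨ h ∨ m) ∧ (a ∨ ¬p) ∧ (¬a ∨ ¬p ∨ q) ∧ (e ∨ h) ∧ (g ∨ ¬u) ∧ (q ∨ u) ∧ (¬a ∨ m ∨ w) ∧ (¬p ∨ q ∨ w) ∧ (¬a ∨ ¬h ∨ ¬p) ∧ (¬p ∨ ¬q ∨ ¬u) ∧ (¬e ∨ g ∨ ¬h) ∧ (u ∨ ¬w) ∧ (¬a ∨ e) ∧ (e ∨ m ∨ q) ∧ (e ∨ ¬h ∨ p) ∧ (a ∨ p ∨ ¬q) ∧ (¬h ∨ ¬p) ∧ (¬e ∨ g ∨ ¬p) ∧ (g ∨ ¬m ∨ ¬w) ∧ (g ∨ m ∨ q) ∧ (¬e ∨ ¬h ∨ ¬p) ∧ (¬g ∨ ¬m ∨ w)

q = False; g = True; u = True; w = True; h = True; m = True; p = False; a = False; e = True

Try q = True:
  (¬a ∨ ¬q) forces a = False.
  (a ∨ ¬p) forces p = False.
  clause (a ∨ p ∨ ¬q) is falsified — backtrack.
So q = False.
  then (q ∨ u) forces u = True.
  then (g ∨ ¬u) forces g = True.
Set w = True.
Set h = True.
  then (¬h ∨ ¬p) forces p = False.
  then (e ∨ ¬h ∨ p) forces e = True.
Set m = True.
Set a = False.
All clauses satisfied.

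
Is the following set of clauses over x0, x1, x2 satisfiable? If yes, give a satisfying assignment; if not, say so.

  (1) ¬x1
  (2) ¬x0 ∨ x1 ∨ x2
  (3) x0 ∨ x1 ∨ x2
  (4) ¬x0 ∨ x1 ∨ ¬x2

x0 = False, x1 = False, x2 = True

Unit clause (¬x1) forces x1 = False.
Try x0 = True:
  (¬x0 ∨ x1 ∨ x2) forces x2 = True.
  clause (¬x0 ∨ x1 ∨ ¬x2) is falsified — backtrack.
So x0 = False.
  then (x0 ∨ x1 ∨ x2) forces x2 = True.
All clauses satisfied.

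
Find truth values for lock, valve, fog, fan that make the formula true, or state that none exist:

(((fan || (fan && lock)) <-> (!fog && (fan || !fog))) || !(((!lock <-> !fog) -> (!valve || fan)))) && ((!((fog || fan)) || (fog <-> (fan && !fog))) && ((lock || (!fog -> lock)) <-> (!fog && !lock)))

The conjunct (lock || (!fog -> lock)) <-> (!fog && !lock) is unsatisfiable on its own:
  lock=F, fog=F: evaluates to False.
  lock=F, fog=T: evaluates to False.
  lock=T, fog=F: evaluates to False.
  lock=T, fog=T: evaluates to False.
So the whole conjunction is unsatisfiable.

Unsatisfiable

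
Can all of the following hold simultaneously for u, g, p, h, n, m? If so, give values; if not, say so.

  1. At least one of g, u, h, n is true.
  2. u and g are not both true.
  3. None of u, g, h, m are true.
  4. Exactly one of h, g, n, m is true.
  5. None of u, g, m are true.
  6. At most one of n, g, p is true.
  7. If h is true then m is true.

u = False, g = False, p = False, h = False, n = True, m = False

  (1) {g, u, h, n}: 1 true — at least one ✓
  (2) u=F, g=F — not both ✓
  (3) {u, g, h, m}: 0 true — none ✓
  (4) {h, g, n, m}: 1 true — exactly one ✓
  (5) {u, g, m}: 0 true — none ✓
  (6) {n, g, p}: 1 true — at most one ✓
  (7) h=F ⇒ m: vacuous ✓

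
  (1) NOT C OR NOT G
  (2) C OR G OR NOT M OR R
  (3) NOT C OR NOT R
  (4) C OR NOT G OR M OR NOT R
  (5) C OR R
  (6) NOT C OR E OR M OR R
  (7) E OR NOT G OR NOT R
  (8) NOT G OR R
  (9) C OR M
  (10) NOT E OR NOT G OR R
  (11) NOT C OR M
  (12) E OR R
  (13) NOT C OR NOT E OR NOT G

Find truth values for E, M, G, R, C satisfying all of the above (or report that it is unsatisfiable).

Set E = True.
Try M = False:
  (C OR M) forces C = True.
  clause (NOT C OR M) is falsified — backtrack.
So M = True.
Set G = False.
Set R = False.
  then (C OR G OR NOT M OR R) forces C = True.
All clauses satisfied.

E = True, M = True, G = False, R = False, C = True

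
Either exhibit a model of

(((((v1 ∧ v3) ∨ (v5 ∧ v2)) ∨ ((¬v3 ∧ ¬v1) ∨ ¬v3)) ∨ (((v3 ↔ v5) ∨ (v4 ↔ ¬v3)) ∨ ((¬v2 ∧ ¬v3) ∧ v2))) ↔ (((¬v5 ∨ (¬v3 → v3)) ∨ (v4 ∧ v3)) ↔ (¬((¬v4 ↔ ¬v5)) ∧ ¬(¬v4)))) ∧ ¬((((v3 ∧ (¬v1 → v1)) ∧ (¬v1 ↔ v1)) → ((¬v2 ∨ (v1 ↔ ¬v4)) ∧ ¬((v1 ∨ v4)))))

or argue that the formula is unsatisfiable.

The conjunct ¬((((v3 ∧ (¬v1 → v1)) ∧ (¬v1 ↔ v1)) → ((¬v2 ∨ (v1 ↔ ¬v4)) ∧ ¬((v1 ∨ v4))))) is unsatisfiable on its own:
  v1 = True: this becomes ¬((False → False)) = False.
  v1 = False: this becomes ¬((False → ((¬v2 ∨ v4) ∧ ¬v4))) = False.
So the whole conjunction is unsatisfiable.

No satisfying assignment exists.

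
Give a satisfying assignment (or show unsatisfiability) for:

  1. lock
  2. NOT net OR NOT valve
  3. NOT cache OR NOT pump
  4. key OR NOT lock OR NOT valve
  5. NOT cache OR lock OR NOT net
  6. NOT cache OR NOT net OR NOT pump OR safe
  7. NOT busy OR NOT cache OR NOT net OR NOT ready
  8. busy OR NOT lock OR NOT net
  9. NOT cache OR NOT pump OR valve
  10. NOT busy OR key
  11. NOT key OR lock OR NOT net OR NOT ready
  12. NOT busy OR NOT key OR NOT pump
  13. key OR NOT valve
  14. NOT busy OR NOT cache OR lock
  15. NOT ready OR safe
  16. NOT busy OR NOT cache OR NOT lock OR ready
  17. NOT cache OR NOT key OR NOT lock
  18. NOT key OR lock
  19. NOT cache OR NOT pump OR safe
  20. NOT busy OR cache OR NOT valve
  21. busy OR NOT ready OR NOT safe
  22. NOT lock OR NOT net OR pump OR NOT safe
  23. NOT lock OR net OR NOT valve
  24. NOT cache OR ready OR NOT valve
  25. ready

cache=F, ready=T, busy=T, safe=T, valve=F, lock=T, key=T, pump=F, net=F

Unit clause (lock) forces lock = True.
Unit clause (ready) forces ready = True.
In (NOT ready OR safe) only safe is left, so safe = True.
In (busy OR NOT ready OR NOT safe) only busy is left, so busy = True.
In (NOT busy OR key) only key is left, so key = True.
In (NOT busy OR NOT key OR NOT pump) only NOT pump is left, so pump = False.
In (NOT cache OR NOT key OR NOT lock) only NOT cache is left, so cache = False.
In (NOT busy OR cache OR NOT valve) only NOT valve is left, so valve = False.
In (NOT lock OR NOT net OR pump OR NOT safe) only NOT net is left, so net = False.
All clauses satisfied.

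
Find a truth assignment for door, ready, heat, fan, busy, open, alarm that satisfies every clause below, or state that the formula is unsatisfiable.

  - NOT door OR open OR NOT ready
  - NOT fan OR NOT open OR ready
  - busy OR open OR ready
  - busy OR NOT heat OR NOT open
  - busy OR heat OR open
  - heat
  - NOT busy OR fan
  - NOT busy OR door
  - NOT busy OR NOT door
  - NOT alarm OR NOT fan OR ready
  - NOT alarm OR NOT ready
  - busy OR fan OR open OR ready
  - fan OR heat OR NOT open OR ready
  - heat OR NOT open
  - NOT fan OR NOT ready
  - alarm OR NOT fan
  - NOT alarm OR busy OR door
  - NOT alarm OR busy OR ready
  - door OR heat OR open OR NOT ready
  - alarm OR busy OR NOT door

Unit clause (heat) forces heat = True.
Try door = True:
  (NOT busy OR NOT door) forces busy = False.
  (busy OR NOT heat OR NOT open) forces open = False.
  (NOT door OR open OR NOT ready) forces ready = False.
  clause (busy OR open OR ready) is falsified — backtrack.
So door = False.
  then (NOT busy OR door) forces busy = False.
  then (NOT alarm OR busy OR door) forces alarm = False.
  then (busy OR NOT heat OR NOT open) forces open = False.
  then (alarm OR NOT fan) forces fan = False.
  then (busy OR open OR ready) forces ready = True.
All clauses satisfied.

door: False, ready: True, heat: True, fan: False, busy: False, open: False, alarm: False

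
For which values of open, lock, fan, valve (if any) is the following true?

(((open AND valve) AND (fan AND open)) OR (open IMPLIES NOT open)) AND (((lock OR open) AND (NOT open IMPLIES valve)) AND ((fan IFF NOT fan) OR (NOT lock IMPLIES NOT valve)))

open = True, lock = True, fan = True, valve = True

  ((open AND valve) AND (fan AND open)) OR (open IMPLIES NOT open) = True
    (open AND valve) AND (fan AND open) = True
      open AND valve = True
      fan AND open = True
    open IMPLIES NOT open = False
      NOT open = False
  ((lock OR open) AND (NOT open IMPLIES valve)) AND ((fan IFF NOT fan) OR (NOT lock IMPLIES NOT valve)) = True
    (lock OR open) AND (NOT open IMPLIES valve) = True
      lock OR open = True
      NOT open IMPLIES valve = True
        NOT open = False
    (fan IFF NOT fan) OR (NOT lock IMPLIES NOT valve) = True
      fan IFF NOT fan = False
        NOT fan = False
      NOT lock IMPLIES NOT valve = True
        NOT lock = False
        NOT valve = False
Both conjuncts True, so the formula holds.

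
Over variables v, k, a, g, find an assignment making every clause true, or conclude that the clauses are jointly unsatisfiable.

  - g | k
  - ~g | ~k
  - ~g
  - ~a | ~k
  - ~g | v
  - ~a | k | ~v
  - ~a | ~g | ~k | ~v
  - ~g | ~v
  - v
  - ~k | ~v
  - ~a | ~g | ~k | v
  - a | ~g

No satisfying assignment exists.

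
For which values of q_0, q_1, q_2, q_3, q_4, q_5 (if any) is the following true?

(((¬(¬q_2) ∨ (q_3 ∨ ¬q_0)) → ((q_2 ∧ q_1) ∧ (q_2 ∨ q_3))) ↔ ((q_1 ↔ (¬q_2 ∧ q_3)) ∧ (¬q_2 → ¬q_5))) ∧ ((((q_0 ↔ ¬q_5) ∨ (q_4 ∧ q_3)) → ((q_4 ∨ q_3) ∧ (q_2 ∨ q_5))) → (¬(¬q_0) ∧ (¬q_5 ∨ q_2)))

q_0 = False, q_1 = False, q_2 = False, q_3 = False, q_4 = False, q_5 = True

  ((¬(¬q_2) ∨ (q_3 ∨ ¬q_0)) → ((q_2 ∧ q_1) ∧ (q_2 ∨ q_3))) ↔ ((q_1 ↔ (¬q_2 ∧ q_3)) ∧ (¬q_2 → ¬q_5)) = True
    (¬(¬q_2) ∨ (q_3 ∨ ¬q_0)) → ((q_2 ∧ q_1) ∧ (q_2 ∨ q_3)) = False
      ¬(¬q_2) ∨ (q_3 ∨ ¬q_0) = True
        ¬(¬q_2) = False
          ¬q_2 = True
        q_3 ∨ ¬q_0 = True
          ¬q_0 = True
      (q_2 ∧ q_1) ∧ (q_2 ∨ q_3) = False
        q_2 ∧ q_1 = False
        q_2 ∨ q_3 = False
    (q_1 ↔ (¬q_2 ∧ q_3)) ∧ (¬q_2 → ¬q_5) = False
      q_1 ↔ (¬q_2 ∧ q_3) = True
        ¬q_2 ∧ q_3 = False
          ¬q_2 = True
      ¬q_2 → ¬q_5 = False
        ¬q_2 = True
        ¬q_5 = False
  (((q_0 ↔ ¬q_5) ∨ (q_4 ∧ q_3)) → ((q_4 ∨ q_3) ∧ (q_2 ∨ q_5))) → (¬(¬q_0) ∧ (¬q_5 ∨ q_2)) = True
    ((q_0 ↔ ¬q_5) ∨ (q_4 ∧ q_3)) → ((q_4 ∨ q_3) ∧ (q_2 ∨ q_5)) = False
      (q_0 ↔ ¬q_5) ∨ (q_4 ∧ q_3) = True
        q_0 ↔ ¬q_5 = True
          ¬q_5 = False
        q_4 ∧ q_3 = False
      (q_4 ∨ q_3) ∧ (q_2 ∨ q_5) = False
        q_4 ∨ q_3 = False
        q_2 ∨ q_5 = True
    ¬(¬q_0) ∧ (¬q_5 ∨ q_2) = False
      ¬(¬q_0) = False
        ¬q_0 = True
      ¬q_5 ∨ q_2 = False
        ¬q_5 = False
Both conjuncts True, so the formula holds.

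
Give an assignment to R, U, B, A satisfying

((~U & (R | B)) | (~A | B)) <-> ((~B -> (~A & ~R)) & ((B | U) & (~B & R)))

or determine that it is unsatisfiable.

R = False, U = True, B = False, A = True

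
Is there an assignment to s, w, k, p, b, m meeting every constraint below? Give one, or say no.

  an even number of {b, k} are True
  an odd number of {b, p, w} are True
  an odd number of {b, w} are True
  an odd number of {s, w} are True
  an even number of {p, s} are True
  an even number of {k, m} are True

s: False; w: True; k: False; p: False; b: False; m: False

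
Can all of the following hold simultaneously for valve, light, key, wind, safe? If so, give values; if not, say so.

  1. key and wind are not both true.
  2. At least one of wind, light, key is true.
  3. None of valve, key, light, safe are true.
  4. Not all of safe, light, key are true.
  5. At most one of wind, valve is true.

valve = False; light = False; key = False; wind = True; safe = False

  (1) key=F, wind=T — not both ✓
  (2) {wind, light, key}: 1 true — at least one ✓
  (3) {valve, key, light, safe}: 0 true — none ✓
  (4) {safe, light, key}: 0/3 true — not all ✓
  (5) {wind, valve}: 1 true — at most one ✓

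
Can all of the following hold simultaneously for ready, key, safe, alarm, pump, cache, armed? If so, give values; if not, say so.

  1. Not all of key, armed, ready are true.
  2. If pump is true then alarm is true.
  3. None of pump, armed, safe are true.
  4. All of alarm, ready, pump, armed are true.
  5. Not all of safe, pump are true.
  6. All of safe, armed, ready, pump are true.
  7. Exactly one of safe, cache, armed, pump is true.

Case safe = True:
  Constraint (3) is violated (safe=T) — contradiction.
Case safe = False:
  Constraint (6) is violated (safe=F) — contradiction.
Both cases fail — unsatisfiable.

The formula is unsatisfiable.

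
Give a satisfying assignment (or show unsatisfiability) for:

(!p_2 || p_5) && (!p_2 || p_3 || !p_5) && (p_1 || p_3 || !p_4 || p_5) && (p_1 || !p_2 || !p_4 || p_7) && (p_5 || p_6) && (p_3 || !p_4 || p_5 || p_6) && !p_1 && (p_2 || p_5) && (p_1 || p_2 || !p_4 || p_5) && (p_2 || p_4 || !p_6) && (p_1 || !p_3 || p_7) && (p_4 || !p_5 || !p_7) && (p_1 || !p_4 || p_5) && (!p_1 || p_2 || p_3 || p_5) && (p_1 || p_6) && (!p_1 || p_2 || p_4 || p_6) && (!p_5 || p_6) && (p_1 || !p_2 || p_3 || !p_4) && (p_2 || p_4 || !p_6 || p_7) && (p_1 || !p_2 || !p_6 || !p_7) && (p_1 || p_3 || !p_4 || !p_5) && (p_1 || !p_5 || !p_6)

Case p_1 = True:
  Clause (!p_1) is falsified — contradiction.
Case p_1 = False:
  (p_1 || p_6) forces p_6 = True.
  (p_1 || !p_5 || !p_6) forces p_5 = False.
  (!p_2 || p_5) forces p_2 = False.
  Clause (p_2 || p_5) is falsified — contradiction.
Both cases fail, so the formula is unsatisfiable.

Unsatisfiable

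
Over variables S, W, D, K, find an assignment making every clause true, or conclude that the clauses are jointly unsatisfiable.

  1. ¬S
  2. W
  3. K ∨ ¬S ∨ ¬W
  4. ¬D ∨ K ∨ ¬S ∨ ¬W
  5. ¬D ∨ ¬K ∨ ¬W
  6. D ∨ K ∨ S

Unit clause (¬S) forces S = False.
Unit clause (W) forces W = True.
Set D = False.
  then (D ∨ K ∨ S) forces K = True.
Check each clause:
  (¬S): ¬S holds.
  (W): W holds.
  (K ∨ ¬S ∨ ¬W): K holds.
  (¬D ∨ K ∨ ¬S ∨ ¬W): ¬D holds.
  (¬D ∨ ¬K ∨ ¬W): ¬D holds.
  (D ∨ K ∨ S): K holds.
All clauses satisfied.

S=F, W=T, D=F, K=T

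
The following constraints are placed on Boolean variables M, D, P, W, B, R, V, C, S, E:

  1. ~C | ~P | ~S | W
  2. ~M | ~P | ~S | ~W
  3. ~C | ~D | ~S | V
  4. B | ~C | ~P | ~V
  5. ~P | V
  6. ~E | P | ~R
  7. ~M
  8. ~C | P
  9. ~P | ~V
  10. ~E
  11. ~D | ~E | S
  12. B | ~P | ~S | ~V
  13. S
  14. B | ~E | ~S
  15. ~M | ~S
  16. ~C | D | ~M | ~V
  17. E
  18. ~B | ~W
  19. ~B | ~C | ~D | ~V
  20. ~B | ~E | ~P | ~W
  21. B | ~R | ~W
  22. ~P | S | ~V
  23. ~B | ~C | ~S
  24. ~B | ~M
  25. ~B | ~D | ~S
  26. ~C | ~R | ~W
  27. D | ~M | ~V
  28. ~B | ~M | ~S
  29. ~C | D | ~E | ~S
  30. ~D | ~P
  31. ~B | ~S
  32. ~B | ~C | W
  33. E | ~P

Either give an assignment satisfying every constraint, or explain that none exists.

UNSATISFIABLE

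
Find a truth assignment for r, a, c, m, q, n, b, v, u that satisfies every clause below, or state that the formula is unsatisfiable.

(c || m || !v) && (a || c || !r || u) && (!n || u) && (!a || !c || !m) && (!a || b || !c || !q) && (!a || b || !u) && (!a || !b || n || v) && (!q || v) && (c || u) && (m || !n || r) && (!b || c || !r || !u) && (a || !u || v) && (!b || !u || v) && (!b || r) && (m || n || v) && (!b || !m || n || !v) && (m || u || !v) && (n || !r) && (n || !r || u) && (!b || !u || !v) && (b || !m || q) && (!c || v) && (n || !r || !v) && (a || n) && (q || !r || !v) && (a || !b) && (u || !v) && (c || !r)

Set r = True.
  then (n || !r) forces n = True.
  then (c || !r) forces c = True.
  then (!n || u) forces u = True.
  then (!c || v) forces v = True.
  then (q || !r || !v) forces q = True.
  then (!b || !u || !v) forces b = False.
  then (!a || b || !c || !q) forces a = False.
Set m = False.
All clauses satisfied.

r=T, a=F, c=T, m=F, q=T, n=T, b=F, v=T, u=T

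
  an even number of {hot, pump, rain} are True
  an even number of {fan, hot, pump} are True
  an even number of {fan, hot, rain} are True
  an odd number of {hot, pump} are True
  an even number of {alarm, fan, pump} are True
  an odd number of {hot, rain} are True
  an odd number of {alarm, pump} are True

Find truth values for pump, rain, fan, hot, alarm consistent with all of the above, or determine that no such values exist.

pump = True; rain = True; fan = True; hot = False; alarm = False

{hot, pump, rain}: 2 true → even ✓
{fan, hot, pump}: 2 true → even ✓
{fan, hot, rain}: 2 true → even ✓
{hot, pump}: 1 true → odd ✓
{alarm, fan, pump}: 2 true → even ✓
{hot, rain}: 1 true → odd ✓
{alarm, pump}: 1 true → odd ✓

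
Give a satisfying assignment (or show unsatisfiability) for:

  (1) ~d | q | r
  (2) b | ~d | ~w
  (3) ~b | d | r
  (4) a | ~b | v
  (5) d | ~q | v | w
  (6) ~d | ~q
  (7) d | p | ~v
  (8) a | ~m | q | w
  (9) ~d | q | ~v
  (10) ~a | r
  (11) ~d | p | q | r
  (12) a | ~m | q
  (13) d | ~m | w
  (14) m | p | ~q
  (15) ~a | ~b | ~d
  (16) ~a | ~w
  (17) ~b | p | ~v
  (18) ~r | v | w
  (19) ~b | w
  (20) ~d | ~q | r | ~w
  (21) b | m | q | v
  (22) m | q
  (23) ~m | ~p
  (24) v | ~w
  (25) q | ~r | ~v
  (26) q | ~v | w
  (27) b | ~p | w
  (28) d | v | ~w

q=T; r=F; d=F; a=F; w=T; m=F; v=T; p=T; b=F

Set q = True.
  then (~d | ~q) forces d = False.
Set r = False.
  then (~b | d | r) forces b = False.
  then (~a | r) forces a = False.
Try w = False:
  (d | ~q | v | w) forces v = True.
  (d | p | ~v) forces p = True.
  clause (b | ~p | w) is falsified — backtrack.
So w = True.
  then (v | ~w) forces v = True.
  then (d | p | ~v) forces p = True.
  then (~m | ~p) forces m = False.
All clauses satisfied.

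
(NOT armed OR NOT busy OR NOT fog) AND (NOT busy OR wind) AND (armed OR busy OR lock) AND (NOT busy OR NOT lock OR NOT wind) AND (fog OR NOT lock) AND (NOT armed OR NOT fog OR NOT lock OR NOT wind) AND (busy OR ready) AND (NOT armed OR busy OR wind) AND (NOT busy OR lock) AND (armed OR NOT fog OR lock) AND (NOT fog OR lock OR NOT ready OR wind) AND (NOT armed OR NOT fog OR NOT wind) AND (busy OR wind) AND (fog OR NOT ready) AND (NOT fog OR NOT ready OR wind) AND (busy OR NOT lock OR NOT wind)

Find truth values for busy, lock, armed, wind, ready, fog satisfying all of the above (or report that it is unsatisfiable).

No satisfying assignment exists.

Case busy = True:
  (NOT busy OR wind) forces wind = True.
  (NOT busy OR NOT lock OR NOT wind) forces lock = False.
  Clause (NOT busy OR lock) is falsified — contradiction.
Case busy = False:
  (busy OR ready) forces ready = True.
  (busy OR wind) forces wind = True.
  (fog OR NOT ready) forces fog = True.
  (NOT armed OR NOT fog OR NOT wind) forces armed = False.
  (armed OR busy OR lock) forces lock = True.
  Clause (busy OR NOT lock OR NOT wind) is falsified — contradiction.
Both cases fail, so the formula is unsatisfiable.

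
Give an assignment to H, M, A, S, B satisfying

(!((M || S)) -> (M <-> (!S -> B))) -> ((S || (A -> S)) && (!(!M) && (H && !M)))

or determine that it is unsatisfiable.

H = True, M = False, A = False, S = False, B = True

  (!((M || S)) -> (M <-> (!S -> B))) -> ((S || (A -> S)) && (!(!M) && (H && !M))) = True
    !((M || S)) -> (M <-> (!S -> B)) = False
      !((M || S)) = True
        M || S = False
      M <-> (!S -> B) = False
        !S -> B = True
          !S = True
    (S || (A -> S)) && (!(!M) && (H && !M)) = False
      S || (A -> S) = True
        A -> S = True
      !(!M) && (H && !M) = False
        !(!M) = False
          !M = True
        H && !M = True
          !M = True
The formula evaluates to True.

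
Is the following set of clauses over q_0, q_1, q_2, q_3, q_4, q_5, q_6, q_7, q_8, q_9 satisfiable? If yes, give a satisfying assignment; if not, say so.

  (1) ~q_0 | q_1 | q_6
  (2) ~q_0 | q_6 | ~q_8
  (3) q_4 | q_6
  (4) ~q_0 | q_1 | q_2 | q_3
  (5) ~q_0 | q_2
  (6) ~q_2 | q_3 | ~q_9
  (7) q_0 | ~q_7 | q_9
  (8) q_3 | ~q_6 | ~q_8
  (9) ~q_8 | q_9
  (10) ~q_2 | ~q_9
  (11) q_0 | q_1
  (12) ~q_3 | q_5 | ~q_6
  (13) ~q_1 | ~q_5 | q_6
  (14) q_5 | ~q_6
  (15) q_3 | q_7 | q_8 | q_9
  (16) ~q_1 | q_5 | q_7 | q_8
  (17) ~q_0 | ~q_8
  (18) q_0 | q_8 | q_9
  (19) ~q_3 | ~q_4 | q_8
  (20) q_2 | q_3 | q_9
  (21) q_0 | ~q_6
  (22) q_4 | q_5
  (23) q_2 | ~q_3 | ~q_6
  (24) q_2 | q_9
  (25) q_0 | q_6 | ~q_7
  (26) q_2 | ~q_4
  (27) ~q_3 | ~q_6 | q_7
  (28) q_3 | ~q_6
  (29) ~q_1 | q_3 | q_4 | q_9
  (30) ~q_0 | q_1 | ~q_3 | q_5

q_0: True, q_1: True, q_2: True, q_3: False, q_4: True, q_5: False, q_6: False, q_7: True, q_8: False, q_9: False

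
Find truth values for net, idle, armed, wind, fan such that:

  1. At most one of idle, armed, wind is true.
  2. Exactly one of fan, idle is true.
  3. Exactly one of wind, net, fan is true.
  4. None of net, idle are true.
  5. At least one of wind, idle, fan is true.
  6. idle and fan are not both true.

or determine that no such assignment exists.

net=F; idle=F; armed=F; wind=F; fan=T

  (1) {idle, armed, wind}: 0 true — at most one ✓
  (2) {fan, idle}: 1 true — exactly one ✓
  (3) {wind, net, fan}: 1 true — exactly one ✓
  (4) {net, idle}: 0 true — none ✓
  (5) {wind, idle, fan}: 1 true — at least one ✓
  (6) idle=F, fan=T — not both ✓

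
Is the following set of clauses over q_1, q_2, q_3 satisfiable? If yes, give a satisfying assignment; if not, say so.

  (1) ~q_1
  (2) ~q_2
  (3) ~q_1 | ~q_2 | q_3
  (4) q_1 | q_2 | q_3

q_1: False, q_2: False, q_3: True

Unit clause (~q_1) forces q_1 = False.
Unit clause (~q_2) forces q_2 = False.
In (q_1 | q_2 | q_3) only q_3 is left, so q_3 = True.
All clauses satisfied.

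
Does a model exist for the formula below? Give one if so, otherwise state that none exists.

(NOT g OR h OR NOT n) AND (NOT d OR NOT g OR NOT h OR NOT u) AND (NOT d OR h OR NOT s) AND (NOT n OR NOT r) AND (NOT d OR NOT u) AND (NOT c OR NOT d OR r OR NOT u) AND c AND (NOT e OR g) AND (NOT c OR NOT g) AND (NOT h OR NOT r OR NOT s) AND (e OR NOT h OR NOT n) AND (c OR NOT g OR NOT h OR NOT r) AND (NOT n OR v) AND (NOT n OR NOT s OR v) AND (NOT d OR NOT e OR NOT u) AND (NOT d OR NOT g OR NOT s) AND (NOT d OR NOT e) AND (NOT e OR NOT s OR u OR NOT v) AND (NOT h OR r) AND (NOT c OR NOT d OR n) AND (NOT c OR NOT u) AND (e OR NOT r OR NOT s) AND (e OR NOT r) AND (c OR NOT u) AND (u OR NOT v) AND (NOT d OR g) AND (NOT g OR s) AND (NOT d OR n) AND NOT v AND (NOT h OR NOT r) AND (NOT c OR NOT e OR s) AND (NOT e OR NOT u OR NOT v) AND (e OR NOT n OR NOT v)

v = False; r = False; e = False; s = False; g = False; c = True; n = False; d = False; h = False; u = False

Unit clause (c) forces c = True.
In (NOT c OR NOT g) only NOT g is left, so g = False.
In (NOT c OR NOT u) only NOT u is left, so u = False.
In (u OR NOT v) only NOT v is left, so v = False.
In (NOT d OR g) only NOT d is left, so d = False.
In (NOT e OR g) only NOT e is left, so e = False.
In (NOT n OR v) only NOT n is left, so n = False.
In (e OR NOT r) only NOT r is left, so r = False.
In (NOT h OR r) only NOT h is left, so h = False.
Set s = False.
All clauses satisfied.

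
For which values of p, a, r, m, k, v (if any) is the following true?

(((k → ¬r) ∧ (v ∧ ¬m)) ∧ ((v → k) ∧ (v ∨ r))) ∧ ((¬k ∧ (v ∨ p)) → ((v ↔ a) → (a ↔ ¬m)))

p: False, a: False, r: False, m: False, k: True, v: True

  ((k → ¬r) ∧ (v ∧ ¬m)) ∧ ((v → k) ∧ (v ∨ r)) = True
    (k → ¬r) ∧ (v ∧ ¬m) = True
      k → ¬r = True
        ¬r = True
      v ∧ ¬m = True
        ¬m = True
    (v → k) ∧ (v ∨ r) = True
      v → k = True
      v ∨ r = True
  (¬k ∧ (v ∨ p)) → ((v ↔ a) → (a ↔ ¬m)) = True
    ¬k ∧ (v ∨ p) = False
      ¬k = False
      v ∨ p = True
    (v ↔ a) → (a ↔ ¬m) = True
      v ↔ a = False
      a ↔ ¬m = False
        ¬m = True
Both conjuncts True, so the formula holds.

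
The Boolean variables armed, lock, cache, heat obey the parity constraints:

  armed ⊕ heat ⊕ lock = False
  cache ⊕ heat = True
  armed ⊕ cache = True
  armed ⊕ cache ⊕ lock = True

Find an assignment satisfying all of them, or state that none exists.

armed = True, lock = False, cache = False, heat = True

armed ⊕ heat ⊕ lock = T ⊕ T ⊕ F = False ✓
cache ⊕ heat = F ⊕ T = True ✓
armed ⊕ cache = T ⊕ F = True ✓
armed ⊕ cache ⊕ lock = T ⊕ F ⊕ F = True ✓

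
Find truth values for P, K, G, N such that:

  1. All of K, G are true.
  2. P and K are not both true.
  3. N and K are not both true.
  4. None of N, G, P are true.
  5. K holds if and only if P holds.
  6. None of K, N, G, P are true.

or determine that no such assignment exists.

Unsatisfiable — no assignment works.

Case K = True:
  Constraint (6) is violated (K=T) — contradiction.
Case K = False:
  Constraint (1) is violated (K=F) — contradiction.
Both cases fail — unsatisfiable.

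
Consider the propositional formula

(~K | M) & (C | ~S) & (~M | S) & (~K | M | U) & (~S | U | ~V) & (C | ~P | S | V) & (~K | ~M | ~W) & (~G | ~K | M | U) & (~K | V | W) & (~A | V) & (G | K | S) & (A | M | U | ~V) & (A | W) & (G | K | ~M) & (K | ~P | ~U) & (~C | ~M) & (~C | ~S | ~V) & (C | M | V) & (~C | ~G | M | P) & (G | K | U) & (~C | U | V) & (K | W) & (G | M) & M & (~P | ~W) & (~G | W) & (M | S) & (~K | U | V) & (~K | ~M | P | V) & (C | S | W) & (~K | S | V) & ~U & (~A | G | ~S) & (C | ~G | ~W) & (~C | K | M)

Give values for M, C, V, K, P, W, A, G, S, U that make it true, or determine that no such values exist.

Case M = True:
  (~M | S) forces S = True.
  (C | ~S) forces C = True.
  Clause (~C | ~M) is falsified — contradiction.
Case M = False:
  Clause (M) is falsified — contradiction.
Both cases fail, so the formula is unsatisfiable.

The formula is unsatisfiable.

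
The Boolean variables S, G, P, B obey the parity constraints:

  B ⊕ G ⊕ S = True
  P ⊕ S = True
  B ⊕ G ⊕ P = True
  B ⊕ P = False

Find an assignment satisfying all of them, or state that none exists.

The formula is unsatisfiable.

Adding constraints 1, 2, 3 mod 2: every variable appears an even number of times on the left, so the left side is 0.
But the right sides sum to 1 (mod 2). 0 ≠ 1 — the system is inconsistent.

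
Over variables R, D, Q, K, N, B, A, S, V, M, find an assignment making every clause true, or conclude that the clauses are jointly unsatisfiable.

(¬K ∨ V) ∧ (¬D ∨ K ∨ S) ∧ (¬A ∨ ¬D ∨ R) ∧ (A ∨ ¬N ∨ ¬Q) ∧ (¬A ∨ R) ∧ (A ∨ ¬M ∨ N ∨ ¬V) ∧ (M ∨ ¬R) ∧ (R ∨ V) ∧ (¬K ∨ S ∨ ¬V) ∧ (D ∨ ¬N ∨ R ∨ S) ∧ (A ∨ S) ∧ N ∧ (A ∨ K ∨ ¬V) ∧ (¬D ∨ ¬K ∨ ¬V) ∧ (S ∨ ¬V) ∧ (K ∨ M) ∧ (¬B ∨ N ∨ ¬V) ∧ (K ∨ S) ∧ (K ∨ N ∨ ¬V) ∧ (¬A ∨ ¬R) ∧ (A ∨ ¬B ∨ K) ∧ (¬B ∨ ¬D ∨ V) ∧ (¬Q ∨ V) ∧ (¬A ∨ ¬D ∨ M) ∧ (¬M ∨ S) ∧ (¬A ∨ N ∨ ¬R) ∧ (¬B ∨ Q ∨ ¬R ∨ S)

Unit clause (N) forces N = True.
Set R = True.
  then (M ∨ ¬R) forces M = True.
  then (¬A ∨ ¬R) forces A = False.
  then (¬M ∨ S) forces S = True.
  then (A ∨ ¬N ∨ ¬Q) forces Q = False.
Set D = False.
Set K = True.
  then (¬K ∨ V) forces V = True.
Set B = True.
All clauses satisfied.

R=T, D=F, Q=F, K=T, N=T, B=T, A=F, S=T, V=T, M=T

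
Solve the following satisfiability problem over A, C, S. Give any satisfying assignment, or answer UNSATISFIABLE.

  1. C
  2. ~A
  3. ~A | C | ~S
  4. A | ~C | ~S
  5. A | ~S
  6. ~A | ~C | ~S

A = False; C = True; S = False

Unit clause (C) forces C = True.
Unit clause (~A) forces A = False.
In (A | ~C | ~S) only ~S is left, so S = False.
Check each clause:
  (C): C holds.
  (~A): ~A holds.
  (~A | C | ~S): ~A holds.
  (A | ~C | ~S): ~S holds.
  (A | ~S): ~S holds.
  (~A | ~C | ~S): ~A holds.
All clauses satisfied.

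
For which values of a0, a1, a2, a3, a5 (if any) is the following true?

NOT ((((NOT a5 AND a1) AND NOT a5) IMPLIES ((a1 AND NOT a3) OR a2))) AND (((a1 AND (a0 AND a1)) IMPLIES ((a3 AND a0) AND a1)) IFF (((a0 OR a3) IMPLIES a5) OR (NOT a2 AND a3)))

a0 = False, a1 = True, a2 = False, a3 = True, a5 = False

  NOT ((((NOT a5 AND a1) AND NOT a5) IMPLIES ((a1 AND NOT a3) OR a2))) = True
    ((NOT a5 AND a1) AND NOT a5) IMPLIES ((a1 AND NOT a3) OR a2) = False
      (NOT a5 AND a1) AND NOT a5 = True
        NOT a5 AND a1 = True
          NOT a5 = True
        NOT a5 = True
      (a1 AND NOT a3) OR a2 = False
        a1 AND NOT a3 = False
          NOT a3 = False
  ((a1 AND (a0 AND a1)) IMPLIES ((a3 AND a0) AND a1)) IFF (((a0 OR a3) IMPLIES a5) OR (NOT a2 AND a3)) = True
    (a1 AND (a0 AND a1)) IMPLIES ((a3 AND a0) AND a1) = True
      a1 AND (a0 AND a1) = False
        a0 AND a1 = False
      (a3 AND a0) AND a1 = False
        a3 AND a0 = False
    ((a0 OR a3) IMPLIES a5) OR (NOT a2 AND a3) = True
      (a0 OR a3) IMPLIES a5 = False
        a0 OR a3 = True
      NOT a2 AND a3 = True
        NOT a2 = True
Both conjuncts True, so the formula holds.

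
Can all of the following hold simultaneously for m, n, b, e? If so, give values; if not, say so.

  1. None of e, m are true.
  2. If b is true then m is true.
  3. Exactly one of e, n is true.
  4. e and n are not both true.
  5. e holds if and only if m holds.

m = False, n = True, b = False, e = False

  (1) {e, m}: 0 true — none ✓
  (2) b=F ⇒ m: vacuous ✓
  (3) {e, n}: 1 true — exactly one ✓
  (4) e=F, n=T — not both ✓
  (5) e=F, m=F — same ✓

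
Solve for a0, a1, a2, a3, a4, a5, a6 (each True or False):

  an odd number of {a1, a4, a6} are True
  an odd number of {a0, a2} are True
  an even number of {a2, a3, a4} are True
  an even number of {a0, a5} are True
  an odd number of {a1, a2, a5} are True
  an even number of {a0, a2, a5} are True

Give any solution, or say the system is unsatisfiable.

a0 = True; a1 = False; a2 = False; a3 = False; a4 = False; a5 = True; a6 = True

{a1, a4, a6}: 1 true → odd ✓
{a0, a2}: 1 true → odd ✓
{a2, a3, a4}: 0 true → even ✓
{a0, a5}: 2 true → even ✓
{a1, a2, a5}: 1 true → odd ✓
{a0, a2, a5}: 2 true → even ✓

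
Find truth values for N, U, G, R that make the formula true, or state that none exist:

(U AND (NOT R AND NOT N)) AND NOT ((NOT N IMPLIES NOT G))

N = False, U = True, G = True, R = False

  U AND (NOT R AND NOT N) = True
    NOT R AND NOT N = True
      NOT R = True
      NOT N = True
  NOT ((NOT N IMPLIES NOT G)) = True
    NOT N IMPLIES NOT G = False
      NOT N = True
      NOT G = False
Both conjuncts True, so the formula holds.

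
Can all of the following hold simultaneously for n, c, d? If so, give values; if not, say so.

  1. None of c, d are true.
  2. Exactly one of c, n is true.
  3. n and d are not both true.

n = True; c = False; d = False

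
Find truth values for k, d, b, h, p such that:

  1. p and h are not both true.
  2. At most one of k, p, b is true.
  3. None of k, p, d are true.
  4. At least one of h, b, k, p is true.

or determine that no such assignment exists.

k = False; d = False; b = True; h = False; p = False

  (1) p=F, h=F — not both ✓
  (2) {k, p, b}: 1 true — at most one ✓
  (3) {k, p, d}: 0 true — none ✓
  (4) {h, b, k, p}: 1 true — at least one ✓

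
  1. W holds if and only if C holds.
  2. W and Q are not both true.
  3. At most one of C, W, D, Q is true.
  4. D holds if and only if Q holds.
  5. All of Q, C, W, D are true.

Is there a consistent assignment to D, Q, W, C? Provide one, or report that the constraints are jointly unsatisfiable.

Unsatisfiable

Case W = True:
  (1) with W=T forces C = True.
  Constraint (3) is violated (C=T, W=T) — contradiction.
Case W = False:
  Constraint (5) is violated (W=F) — contradiction.
Both cases fail — unsatisfiable.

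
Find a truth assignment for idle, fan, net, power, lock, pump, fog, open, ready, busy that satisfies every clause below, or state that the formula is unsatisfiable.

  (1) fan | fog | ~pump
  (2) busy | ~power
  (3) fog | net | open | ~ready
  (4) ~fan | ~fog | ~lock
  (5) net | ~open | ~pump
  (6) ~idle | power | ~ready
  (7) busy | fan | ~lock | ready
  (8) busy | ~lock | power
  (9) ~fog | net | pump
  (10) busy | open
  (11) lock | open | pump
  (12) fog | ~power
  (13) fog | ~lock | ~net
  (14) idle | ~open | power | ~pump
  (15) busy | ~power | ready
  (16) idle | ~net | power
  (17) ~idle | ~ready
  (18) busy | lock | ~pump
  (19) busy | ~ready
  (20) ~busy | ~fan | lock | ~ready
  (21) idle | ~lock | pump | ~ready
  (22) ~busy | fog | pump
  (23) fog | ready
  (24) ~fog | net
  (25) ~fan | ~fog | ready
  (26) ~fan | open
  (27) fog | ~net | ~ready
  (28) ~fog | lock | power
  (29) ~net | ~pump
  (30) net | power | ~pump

Set idle = False.
Set fan = False.
Set net = True.
  then (idle | ~net | power) forces power = True.
  then (~net | ~pump) forces pump = False.
  then (busy | ~power) forces busy = True.
  then (fog | ~power) forces fog = True.
Set lock = False.
  then (lock | open | pump) forces open = True.
Set ready = False.
All clauses satisfied.

idle = False, fan = False, net = True, power = True, lock = False, pump = False, fog = True, open = True, ready = False, busy = True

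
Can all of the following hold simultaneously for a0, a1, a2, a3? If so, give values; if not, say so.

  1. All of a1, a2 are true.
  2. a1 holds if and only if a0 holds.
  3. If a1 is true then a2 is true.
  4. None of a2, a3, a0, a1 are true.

UNSATISFIABLE

Case a1 = True:
  Constraint (4) is violated (a1=T) — contradiction.
Case a1 = False:
  Constraint (1) is violated (a1=F) — contradiction.
Both cases fail — unsatisfiable.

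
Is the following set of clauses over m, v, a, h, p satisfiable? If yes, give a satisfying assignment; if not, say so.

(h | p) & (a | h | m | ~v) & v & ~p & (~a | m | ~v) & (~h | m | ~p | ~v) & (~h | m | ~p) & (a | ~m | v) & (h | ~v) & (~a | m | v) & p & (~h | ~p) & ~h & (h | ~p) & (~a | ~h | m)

The formula is unsatisfiable.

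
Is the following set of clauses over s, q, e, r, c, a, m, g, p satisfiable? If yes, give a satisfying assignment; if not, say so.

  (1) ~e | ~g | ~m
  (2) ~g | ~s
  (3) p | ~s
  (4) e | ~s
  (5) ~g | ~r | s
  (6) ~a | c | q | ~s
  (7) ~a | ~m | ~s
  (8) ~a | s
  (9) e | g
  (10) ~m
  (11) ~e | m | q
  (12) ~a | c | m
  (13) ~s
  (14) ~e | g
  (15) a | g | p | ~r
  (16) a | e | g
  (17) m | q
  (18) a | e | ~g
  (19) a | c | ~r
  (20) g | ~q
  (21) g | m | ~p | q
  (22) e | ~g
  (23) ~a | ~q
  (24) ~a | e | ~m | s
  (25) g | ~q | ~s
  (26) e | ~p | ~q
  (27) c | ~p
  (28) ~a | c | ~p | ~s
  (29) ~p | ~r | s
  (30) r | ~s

Unit clause (~m) forces m = False.
Unit clause (~s) forces s = False.
In (m | q) only q is left, so q = True.
In (g | ~q) only g is left, so g = True.
In (e | ~g) only e is left, so e = True.
In (~a | ~q) only ~a is left, so a = False.
In (~g | ~r | s) only ~r is left, so r = False.
Set c = True.
Set p = True.
All clauses satisfied.

s: False, q: True, e: True, r: False, c: True, a: False, m: False, g: True, p: True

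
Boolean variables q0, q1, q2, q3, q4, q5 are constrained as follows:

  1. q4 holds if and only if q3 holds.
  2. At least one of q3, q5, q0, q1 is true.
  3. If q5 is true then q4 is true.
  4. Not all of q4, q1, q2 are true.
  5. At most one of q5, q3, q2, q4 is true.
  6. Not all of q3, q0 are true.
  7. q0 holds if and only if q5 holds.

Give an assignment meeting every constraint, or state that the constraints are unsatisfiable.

q0=F; q1=T; q2=F; q3=F; q4=F; q5=F

  (1) q4=F, q3=F — same ✓
  (2) {q3, q5, q0, q1}: 1 true — at least one ✓
  (3) q5=F ⇒ q4: vacuous ✓
  (4) {q4, q1, q2}: 1/3 true — not all ✓
  (5) {q5, q3, q2, q4}: 0 true — at most one ✓
  (6) {q3, q0}: 0/2 true — not all ✓
  (7) q0=F, q5=F — same ✓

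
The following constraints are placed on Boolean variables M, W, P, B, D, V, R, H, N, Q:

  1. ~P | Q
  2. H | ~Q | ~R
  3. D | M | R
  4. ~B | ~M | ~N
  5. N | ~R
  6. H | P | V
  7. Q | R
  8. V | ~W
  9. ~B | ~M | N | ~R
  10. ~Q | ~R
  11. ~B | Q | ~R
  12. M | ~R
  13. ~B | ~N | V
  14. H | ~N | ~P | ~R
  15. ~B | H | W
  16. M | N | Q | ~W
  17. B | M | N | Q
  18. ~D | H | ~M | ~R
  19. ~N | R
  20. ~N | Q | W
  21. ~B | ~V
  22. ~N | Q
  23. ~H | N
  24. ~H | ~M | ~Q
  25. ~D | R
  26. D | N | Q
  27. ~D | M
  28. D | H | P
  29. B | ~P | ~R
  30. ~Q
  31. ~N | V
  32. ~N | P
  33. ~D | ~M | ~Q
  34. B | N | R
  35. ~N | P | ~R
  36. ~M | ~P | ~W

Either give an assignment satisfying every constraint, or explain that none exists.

Case R = True:
  (N | ~R) forces N = True.
  (~Q | ~R) forces Q = False.
  Clause (~N | Q) is falsified — contradiction.
Case R = False:
  (Q | R) forces Q = True.
  Clause (~Q) is falsified — contradiction.
Both cases fail, so the formula is unsatisfiable.

Unsatisfiable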